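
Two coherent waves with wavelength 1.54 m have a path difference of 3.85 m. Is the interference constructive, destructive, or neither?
destructive — path difference = 2.5λ, an odd multiple of λ/2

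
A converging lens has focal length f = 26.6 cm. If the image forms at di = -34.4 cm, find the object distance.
1/do = 1/f − 1/di → do = 15 cm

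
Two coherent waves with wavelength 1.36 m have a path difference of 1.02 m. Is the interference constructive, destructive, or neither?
neither (partial) — path difference = 0.75λ, neither a whole number of wavelengths nor an odd multiple of λ/2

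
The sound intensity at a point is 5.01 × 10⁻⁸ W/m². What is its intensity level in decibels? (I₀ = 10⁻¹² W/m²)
β = 10·log₁₀(I/I₀) = 47 dB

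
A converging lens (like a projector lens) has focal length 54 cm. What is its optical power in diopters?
P = 1/f = 1.852 D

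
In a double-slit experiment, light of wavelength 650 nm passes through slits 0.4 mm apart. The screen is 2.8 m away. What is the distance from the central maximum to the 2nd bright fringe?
y = mλL/d = 9.1 mm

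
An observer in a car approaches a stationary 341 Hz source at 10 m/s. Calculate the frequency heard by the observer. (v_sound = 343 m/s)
f_obs = f·(v + v_o)/v = 350.9 Hz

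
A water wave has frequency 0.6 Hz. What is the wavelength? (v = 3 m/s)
λ = v/f = 5 m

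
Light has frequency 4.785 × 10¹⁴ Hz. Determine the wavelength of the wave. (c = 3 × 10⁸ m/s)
λ = c/f = 627 nm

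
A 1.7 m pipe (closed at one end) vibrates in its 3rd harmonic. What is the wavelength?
λₙ = 4L/n = 2.267 m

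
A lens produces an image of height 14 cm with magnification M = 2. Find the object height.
ho = |hi|/|M| = 7 cm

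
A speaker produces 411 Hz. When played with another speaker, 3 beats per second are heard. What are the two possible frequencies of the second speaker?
f₂ = 411 ± 3 Hz → 414 Hz or 408 Hz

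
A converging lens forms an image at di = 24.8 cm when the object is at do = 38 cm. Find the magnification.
M = −di/do = -0.6526 (inverted image)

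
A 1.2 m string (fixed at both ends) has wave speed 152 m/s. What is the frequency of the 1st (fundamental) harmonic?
fₙ = nv/(2L) = 63.33 Hz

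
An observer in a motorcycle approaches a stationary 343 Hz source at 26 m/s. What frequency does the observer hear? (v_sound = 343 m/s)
f_obs = f·(v + v_o)/v = 369 Hz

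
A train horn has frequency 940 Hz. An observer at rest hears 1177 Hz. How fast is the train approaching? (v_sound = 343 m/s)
v_s = v·(1 − f/f_obs) = 69.07 m/s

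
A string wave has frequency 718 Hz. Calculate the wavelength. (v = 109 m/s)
λ = v/f = 0.1518 m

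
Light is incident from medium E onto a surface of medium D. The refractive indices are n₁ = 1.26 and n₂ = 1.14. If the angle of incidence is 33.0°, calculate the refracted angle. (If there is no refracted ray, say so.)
sin θ₂ = (n₁/n₂)·sin θ₁ = 0.602 → θ₂ = 37.01°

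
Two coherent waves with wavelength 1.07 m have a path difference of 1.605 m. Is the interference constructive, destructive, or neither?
destructive — path difference = 1.5λ, an odd multiple of λ/2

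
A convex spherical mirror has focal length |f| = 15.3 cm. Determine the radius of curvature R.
R = 2|f| = 30.6 cm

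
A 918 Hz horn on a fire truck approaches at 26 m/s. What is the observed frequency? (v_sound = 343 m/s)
f_obs = f·v/(v − v_s) = 993.3 Hz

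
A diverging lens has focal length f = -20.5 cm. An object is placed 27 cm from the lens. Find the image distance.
1/di = 1/f − 1/do → di = -11.65 cm (virtual image)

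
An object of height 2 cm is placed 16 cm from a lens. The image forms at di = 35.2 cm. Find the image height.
hi = (-di/do) × ho = -4.4 cm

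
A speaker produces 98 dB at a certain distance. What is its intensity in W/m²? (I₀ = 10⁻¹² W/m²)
I = I₀·10^(β/10) = 6.31 × 10⁻³ W/m²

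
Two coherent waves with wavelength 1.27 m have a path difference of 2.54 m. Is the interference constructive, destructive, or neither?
constructive — path difference = 2λ, a whole number of wavelengths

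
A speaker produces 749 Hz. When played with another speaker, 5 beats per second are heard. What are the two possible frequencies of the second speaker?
f₂ = 749 ± 5 Hz → 754 Hz or 744 Hz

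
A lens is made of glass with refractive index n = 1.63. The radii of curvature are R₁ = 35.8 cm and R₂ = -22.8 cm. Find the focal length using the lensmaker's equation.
1/f = (n − 1)(1/R₁ − 1/R₂) → f = 22.11 cm (converging lens)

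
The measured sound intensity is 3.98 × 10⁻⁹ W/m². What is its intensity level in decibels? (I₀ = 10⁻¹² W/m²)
β = 10·log₁₀(I/I₀) = 36 dB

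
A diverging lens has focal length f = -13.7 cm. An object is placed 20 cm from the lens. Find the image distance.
1/di = 1/f − 1/do → di = -8.131 cm (virtual image)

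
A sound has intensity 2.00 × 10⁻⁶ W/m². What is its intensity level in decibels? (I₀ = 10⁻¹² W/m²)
β = 10·log₁₀(I/I₀) = 63.01 dB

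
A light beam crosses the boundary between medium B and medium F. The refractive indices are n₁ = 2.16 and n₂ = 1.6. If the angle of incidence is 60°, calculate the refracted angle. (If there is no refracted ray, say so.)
sin θ₂ = (n₁/n₂)·sin θ₁ = 1.169 > 1, so there is no refracted ray — the light undergoes total internal reflection.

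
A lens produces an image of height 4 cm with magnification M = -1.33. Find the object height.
ho = |hi|/|M| = 3.008 cm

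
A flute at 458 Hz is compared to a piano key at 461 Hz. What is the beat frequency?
3 Hz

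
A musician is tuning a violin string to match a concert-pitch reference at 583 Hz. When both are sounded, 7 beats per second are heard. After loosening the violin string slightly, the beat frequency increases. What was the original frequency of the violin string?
576 Hz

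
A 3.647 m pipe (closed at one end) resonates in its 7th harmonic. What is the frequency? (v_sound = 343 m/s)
fₙ = nv/(4L) = 164.6 Hz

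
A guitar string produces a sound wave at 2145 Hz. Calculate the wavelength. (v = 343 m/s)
λ = v/f = 0.1599 m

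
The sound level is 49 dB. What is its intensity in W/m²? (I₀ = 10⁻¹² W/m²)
I = I₀·10^(β/10) = 7.94 × 10⁻⁸ W/m²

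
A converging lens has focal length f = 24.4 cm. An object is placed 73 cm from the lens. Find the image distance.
1/di = 1/f − 1/do → di = 36.65 cm (real image)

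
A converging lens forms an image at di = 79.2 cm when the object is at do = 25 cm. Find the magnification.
M = −di/do = -3.168 (inverted image)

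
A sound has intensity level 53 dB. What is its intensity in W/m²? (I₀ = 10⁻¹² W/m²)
I = I₀·10^(β/10) = 2.00 × 10⁻⁷ W/m²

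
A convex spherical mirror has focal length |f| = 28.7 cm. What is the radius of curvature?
R = 2|f| = 57.4 cm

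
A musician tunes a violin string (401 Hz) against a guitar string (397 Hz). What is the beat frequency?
4 Hz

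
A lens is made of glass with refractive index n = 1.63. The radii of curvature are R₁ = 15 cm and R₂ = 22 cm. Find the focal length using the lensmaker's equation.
1/f = (n − 1)(1/R₁ − 1/R₂) → f = 74.83 cm (converging lens)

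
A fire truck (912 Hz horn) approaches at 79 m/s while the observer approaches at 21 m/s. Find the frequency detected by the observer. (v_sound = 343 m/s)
f_obs = f·(v + v_o)/(v − v_s) = 1257 Hz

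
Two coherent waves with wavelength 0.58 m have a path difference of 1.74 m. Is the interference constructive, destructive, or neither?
constructive — path difference = 3λ, a whole number of wavelengths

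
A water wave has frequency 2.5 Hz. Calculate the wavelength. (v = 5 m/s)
λ = v/f = 2 m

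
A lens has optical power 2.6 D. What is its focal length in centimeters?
f = 1/P = 38.46 cm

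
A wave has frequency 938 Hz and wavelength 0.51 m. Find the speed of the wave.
v = fλ = 478.4 m/s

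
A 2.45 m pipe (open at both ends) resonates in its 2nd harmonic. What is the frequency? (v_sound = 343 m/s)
fₙ = nv/(2L) = 140 Hz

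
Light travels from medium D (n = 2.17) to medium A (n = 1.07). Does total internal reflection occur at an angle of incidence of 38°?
θc = arcsin(n₂/n₁) = 29.54°; 38° > θc, so yes — total internal reflection.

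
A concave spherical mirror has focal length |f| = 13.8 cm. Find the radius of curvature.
R = 2|f| = 27.6 cm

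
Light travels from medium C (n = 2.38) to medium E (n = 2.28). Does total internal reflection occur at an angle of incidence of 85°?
θc = arcsin(n₂/n₁) = 73.33°; 85° > θc, so yes — total internal reflection.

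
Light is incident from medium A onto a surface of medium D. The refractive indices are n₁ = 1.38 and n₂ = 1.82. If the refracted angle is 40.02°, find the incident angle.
sin θ₁ = (n₂/n₁)·sin θ₂ → θ₁ = 58°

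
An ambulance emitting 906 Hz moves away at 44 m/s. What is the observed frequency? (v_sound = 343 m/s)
f_obs = f·v/(v + v_s) = 803 Hz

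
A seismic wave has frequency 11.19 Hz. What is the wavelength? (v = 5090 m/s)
λ = v/f = 454.9 m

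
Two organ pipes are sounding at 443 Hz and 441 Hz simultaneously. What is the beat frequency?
2 Hz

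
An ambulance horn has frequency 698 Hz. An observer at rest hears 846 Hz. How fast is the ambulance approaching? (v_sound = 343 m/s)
v_s = v·(1 − f/f_obs) = 60 m/s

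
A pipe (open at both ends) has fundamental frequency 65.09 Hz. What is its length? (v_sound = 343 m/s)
L = v/(2f₁) = 2.635 m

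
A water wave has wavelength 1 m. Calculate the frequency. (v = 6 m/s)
f = v/λ = 6 Hz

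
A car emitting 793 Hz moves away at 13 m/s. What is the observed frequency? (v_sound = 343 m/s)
f_obs = f·v/(v + v_s) = 764 Hz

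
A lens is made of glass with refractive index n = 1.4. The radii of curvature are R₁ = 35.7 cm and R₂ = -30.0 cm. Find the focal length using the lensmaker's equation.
1/f = (n − 1)(1/R₁ − 1/R₂) → f = 40.75 cm (converging lens)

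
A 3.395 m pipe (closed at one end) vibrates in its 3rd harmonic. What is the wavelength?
λₙ = 4L/n = 4.527 m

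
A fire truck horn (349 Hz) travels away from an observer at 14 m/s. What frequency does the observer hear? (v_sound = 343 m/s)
f_obs = f·v/(v + v_s) = 335.3 Hz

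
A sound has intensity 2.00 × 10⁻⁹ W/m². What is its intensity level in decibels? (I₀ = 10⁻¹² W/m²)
β = 10·log₁₀(I/I₀) = 33.01 dB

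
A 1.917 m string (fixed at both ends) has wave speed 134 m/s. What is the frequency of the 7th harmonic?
fₙ = nv/(2L) = 244.7 Hz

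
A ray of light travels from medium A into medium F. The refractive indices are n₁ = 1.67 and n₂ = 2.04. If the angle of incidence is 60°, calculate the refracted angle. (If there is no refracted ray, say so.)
sin θ₂ = (n₁/n₂)·sin θ₁ = 0.709 → θ₂ = 45.15°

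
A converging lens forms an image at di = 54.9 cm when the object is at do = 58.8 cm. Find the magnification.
M = −di/do = -0.9337 (inverted image)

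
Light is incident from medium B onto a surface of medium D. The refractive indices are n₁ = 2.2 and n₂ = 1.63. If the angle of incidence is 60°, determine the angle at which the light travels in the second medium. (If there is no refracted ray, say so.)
sin θ₂ = (n₁/n₂)·sin θ₁ = 1.169 > 1, so there is no refracted ray — the light undergoes total internal reflection.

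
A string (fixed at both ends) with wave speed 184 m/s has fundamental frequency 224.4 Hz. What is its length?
L = v/(2f₁) = 0.41 m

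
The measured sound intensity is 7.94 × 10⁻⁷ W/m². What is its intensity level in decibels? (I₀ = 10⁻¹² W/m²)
β = 10·log₁₀(I/I₀) = 59 dB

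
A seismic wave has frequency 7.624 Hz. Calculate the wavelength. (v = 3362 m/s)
λ = v/f = 441 m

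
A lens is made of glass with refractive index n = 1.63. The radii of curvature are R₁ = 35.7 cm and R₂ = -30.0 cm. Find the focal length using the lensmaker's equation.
1/f = (n − 1)(1/R₁ − 1/R₂) → f = 25.88 cm (converging lens)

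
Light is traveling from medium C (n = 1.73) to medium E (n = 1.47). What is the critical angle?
θc = arcsin(n₂/n₁) = 58.18°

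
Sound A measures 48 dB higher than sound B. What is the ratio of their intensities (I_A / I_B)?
I_A/I_B = 10^(Δβ/10) = 63100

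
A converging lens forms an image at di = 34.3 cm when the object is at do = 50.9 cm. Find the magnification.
M = −di/do = -0.6739 (inverted image)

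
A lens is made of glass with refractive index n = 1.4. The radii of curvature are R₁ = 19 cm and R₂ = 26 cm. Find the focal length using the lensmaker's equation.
1/f = (n − 1)(1/R₁ − 1/R₂) → f = 176.4 cm (converging lens)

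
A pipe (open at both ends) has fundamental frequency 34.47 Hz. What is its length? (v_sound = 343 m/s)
L = v/(2f₁) = 4.975 m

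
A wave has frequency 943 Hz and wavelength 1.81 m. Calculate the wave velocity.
v = fλ = 1707 m/s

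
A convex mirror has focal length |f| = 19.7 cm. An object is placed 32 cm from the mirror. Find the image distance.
f = −19.7 cm (convex); 1/di = 1/f − 1/do → di = -12.19 cm (virtual image, behind mirror)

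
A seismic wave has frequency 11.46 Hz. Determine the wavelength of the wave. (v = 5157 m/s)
λ = v/f = 450 m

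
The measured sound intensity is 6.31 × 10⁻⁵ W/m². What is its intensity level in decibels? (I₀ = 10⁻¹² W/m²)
β = 10·log₁₀(I/I₀) = 78 dB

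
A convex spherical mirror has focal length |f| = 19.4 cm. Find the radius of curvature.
R = 2|f| = 38.8 cm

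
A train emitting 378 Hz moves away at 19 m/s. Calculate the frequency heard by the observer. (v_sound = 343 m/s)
f_obs = f·v/(v + v_s) = 358.2 Hz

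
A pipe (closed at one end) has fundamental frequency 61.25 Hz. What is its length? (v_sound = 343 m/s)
L = v/(4f₁) = 1.4 m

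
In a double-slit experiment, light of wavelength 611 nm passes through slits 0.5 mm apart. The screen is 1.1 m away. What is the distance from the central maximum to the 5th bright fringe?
y = mλL/d = 6.721 mm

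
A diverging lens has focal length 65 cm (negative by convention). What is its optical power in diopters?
P = 1/f = -1.538 D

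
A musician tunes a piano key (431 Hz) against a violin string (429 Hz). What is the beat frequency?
2 Hz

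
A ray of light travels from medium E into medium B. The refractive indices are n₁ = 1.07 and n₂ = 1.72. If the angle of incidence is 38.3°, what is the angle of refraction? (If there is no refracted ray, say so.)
sin θ₂ = (n₁/n₂)·sin θ₁ = 0.3856 → θ₂ = 22.68°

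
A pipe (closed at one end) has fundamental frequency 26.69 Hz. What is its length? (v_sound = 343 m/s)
L = v/(4f₁) = 3.213 m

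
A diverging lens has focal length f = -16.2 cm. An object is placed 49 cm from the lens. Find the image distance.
1/di = 1/f − 1/do → di = -12.17 cm (virtual image)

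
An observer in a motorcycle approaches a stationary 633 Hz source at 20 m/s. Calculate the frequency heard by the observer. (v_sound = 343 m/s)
f_obs = f·(v + v_o)/v = 669.9 Hz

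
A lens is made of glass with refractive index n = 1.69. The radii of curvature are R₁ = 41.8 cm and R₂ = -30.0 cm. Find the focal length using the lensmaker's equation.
1/f = (n − 1)(1/R₁ − 1/R₂) → f = 25.31 cm (converging lens)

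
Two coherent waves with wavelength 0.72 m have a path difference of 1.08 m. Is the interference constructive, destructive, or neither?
destructive — path difference = 1.5λ, an odd multiple of λ/2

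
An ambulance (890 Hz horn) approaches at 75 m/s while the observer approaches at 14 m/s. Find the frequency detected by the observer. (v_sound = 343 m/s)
f_obs = f·(v + v_o)/(v − v_s) = 1186 Hz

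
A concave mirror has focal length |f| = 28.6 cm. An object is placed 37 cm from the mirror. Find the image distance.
f = +28.6 cm (concave); 1/di = 1/f − 1/do → di = 126 cm (real image, in front of mirror)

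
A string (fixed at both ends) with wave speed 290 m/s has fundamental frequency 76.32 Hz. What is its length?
L = v/(2f₁) = 1.9 m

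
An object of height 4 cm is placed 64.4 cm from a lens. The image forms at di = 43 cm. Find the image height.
hi = (-di/do) × ho = -2.671 cm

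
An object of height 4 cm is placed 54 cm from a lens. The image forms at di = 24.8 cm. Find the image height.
hi = (-di/do) × ho = -1.837 cm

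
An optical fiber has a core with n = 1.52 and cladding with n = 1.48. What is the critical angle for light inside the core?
θc = arcsin(n_cladding/n_core) = 76.83°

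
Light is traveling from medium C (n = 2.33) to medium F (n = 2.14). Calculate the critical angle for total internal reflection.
θc = arcsin(n₂/n₁) = 66.7°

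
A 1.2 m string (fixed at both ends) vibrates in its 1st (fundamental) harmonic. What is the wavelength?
λₙ = 2L/n = 2.4 m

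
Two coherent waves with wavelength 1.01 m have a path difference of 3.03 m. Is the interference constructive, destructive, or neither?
constructive — path difference = 3λ, a whole number of wavelengths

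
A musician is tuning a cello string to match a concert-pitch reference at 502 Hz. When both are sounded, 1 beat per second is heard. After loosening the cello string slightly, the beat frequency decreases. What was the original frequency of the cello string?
503 Hz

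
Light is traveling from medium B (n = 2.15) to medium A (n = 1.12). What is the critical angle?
θc = arcsin(n₂/n₁) = 31.39°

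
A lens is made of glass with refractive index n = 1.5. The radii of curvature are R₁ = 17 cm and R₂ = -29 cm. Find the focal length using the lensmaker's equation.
1/f = (n − 1)(1/R₁ − 1/R₂) → f = 21.43 cm (converging lens)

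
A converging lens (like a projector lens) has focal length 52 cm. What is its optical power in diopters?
P = 1/f = 1.923 D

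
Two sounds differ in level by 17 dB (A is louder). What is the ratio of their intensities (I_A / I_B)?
I_A/I_B = 10^(Δβ/10) = 50.12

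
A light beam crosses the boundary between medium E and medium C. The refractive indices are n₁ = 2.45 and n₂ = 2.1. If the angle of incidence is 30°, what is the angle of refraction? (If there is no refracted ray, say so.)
sin θ₂ = (n₁/n₂)·sin θ₁ = 0.5833 → θ₂ = 35.69°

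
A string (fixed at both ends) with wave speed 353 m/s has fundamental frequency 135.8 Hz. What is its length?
L = v/(2f₁) = 1.3 m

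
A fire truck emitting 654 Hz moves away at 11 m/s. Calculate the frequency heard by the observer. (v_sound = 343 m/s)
f_obs = f·v/(v + v_s) = 633.7 Hz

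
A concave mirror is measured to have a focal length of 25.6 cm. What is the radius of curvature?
R = 2|f| = 51.2 cm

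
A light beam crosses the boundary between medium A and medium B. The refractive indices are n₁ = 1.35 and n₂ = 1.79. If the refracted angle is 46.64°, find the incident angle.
sin θ₁ = (n₂/n₁)·sin θ₂ → θ₁ = 74.58°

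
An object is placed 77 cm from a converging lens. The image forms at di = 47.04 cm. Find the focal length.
1/f = 1/do + 1/di → f = 29.2 cm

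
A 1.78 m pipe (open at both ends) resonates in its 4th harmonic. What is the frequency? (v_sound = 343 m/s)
fₙ = nv/(2L) = 385.4 Hz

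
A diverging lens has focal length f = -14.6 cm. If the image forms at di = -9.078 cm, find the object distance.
1/do = 1/f − 1/di → do = 24 cm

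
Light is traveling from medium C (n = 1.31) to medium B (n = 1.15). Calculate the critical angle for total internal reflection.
θc = arcsin(n₂/n₁) = 61.39°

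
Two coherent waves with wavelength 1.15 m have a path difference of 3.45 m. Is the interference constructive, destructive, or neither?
constructive — path difference = 3λ, a whole number of wavelengths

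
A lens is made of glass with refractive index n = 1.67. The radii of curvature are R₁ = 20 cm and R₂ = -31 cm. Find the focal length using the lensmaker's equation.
1/f = (n − 1)(1/R₁ − 1/R₂) → f = 18.14 cm (converging lens)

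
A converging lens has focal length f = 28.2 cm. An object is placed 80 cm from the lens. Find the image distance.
1/di = 1/f − 1/do → di = 43.55 cm (real image)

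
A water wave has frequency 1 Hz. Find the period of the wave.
T = 1/f = 1 s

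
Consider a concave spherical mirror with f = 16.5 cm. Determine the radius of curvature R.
R = 2|f| = 33 cm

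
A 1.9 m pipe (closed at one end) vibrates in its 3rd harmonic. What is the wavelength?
λₙ = 4L/n = 2.533 m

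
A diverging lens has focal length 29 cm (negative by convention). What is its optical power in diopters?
P = 1/f = -3.448 D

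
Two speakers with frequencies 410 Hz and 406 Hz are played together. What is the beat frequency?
4 Hz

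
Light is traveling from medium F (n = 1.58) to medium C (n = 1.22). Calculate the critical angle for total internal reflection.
θc = arcsin(n₂/n₁) = 50.55°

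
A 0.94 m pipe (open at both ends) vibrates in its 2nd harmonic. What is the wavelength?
λₙ = 2L/n = 0.94 m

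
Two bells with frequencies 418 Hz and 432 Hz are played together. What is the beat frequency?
14 Hz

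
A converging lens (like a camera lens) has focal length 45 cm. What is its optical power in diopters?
P = 1/f = 2.222 D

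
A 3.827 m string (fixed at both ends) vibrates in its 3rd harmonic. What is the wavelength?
λₙ = 2L/n = 2.551 m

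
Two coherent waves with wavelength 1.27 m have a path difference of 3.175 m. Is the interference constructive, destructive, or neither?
destructive — path difference = 2.5λ, an odd multiple of λ/2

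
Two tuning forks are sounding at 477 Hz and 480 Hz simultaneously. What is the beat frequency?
3 Hz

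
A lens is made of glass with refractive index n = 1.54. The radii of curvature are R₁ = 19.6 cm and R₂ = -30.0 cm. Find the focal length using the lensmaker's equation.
1/f = (n − 1)(1/R₁ − 1/R₂) → f = 21.95 cm (converging lens)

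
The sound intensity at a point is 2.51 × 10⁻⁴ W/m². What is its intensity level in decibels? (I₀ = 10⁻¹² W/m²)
β = 10·log₁₀(I/I₀) = 84 dB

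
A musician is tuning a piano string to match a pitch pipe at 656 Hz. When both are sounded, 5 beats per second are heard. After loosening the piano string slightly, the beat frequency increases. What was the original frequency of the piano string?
651 Hz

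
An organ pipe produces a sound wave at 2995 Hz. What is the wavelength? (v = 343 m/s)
λ = v/f = 0.1145 m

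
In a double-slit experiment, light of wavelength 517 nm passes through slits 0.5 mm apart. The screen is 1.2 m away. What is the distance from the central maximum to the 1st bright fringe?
y = mλL/d = 1.241 mm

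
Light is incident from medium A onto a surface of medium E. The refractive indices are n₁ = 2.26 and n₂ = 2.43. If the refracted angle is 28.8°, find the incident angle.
sin θ₁ = (n₂/n₁)·sin θ₂ → θ₁ = 31.2°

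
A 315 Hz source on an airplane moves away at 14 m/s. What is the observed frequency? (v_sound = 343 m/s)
f_obs = f·v/(v + v_s) = 302.6 Hz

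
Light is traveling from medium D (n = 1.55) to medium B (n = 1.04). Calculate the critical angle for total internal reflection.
θc = arcsin(n₂/n₁) = 42.14°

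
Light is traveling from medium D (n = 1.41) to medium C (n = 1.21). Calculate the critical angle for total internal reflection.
θc = arcsin(n₂/n₁) = 59.11°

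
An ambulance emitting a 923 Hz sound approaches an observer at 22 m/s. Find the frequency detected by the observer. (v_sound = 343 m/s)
f_obs = f·v/(v − v_s) = 986.3 Hz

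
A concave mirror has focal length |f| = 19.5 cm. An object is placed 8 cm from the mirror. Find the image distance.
f = +19.5 cm (concave); 1/di = 1/f − 1/do → di = -13.57 cm (virtual image, behind mirror)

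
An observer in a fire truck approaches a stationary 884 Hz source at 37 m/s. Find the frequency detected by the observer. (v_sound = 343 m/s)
f_obs = f·(v + v_o)/v = 979.4 Hz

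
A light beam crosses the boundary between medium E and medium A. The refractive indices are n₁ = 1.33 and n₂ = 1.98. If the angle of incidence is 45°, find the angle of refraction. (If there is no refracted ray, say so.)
sin θ₂ = (n₁/n₂)·sin θ₁ = 0.475 → θ₂ = 28.36°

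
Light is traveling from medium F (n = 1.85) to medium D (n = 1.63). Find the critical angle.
θc = arcsin(n₂/n₁) = 61.77°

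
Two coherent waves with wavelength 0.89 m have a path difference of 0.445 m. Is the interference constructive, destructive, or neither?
destructive — path difference = 0.5λ, an odd multiple of λ/2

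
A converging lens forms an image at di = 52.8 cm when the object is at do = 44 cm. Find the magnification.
M = −di/do = -1.2 (inverted image)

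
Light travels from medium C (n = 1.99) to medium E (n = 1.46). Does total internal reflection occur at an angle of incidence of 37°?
θc = arcsin(n₂/n₁) = 47.19°; 37° < θc, so no — the ray refracts.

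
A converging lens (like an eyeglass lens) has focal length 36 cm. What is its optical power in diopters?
P = 1/f = 2.778 D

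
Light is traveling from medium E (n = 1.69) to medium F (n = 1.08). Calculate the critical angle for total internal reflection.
θc = arcsin(n₂/n₁) = 39.72°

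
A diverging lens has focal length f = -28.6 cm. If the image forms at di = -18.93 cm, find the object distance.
1/do = 1/f − 1/di → do = 55.99 cm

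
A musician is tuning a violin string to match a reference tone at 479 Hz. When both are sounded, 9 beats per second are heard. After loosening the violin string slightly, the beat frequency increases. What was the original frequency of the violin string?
470 Hz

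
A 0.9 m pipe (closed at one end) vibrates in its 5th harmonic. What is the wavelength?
λₙ = 4L/n = 0.72 m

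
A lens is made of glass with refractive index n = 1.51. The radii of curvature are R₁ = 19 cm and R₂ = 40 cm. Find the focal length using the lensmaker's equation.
1/f = (n − 1)(1/R₁ − 1/R₂) → f = 70.96 cm (converging lens)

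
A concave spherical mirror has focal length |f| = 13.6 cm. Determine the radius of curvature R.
R = 2|f| = 27.2 cm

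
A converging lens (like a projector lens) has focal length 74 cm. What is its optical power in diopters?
P = 1/f = 1.351 D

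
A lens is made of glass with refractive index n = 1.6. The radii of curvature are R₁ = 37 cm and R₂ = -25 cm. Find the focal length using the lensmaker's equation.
1/f = (n − 1)(1/R₁ − 1/R₂) → f = 24.87 cm (converging lens)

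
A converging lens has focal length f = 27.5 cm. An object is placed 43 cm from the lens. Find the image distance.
1/di = 1/f − 1/do → di = 76.29 cm (real image)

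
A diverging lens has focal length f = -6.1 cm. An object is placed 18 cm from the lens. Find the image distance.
1/di = 1/f − 1/do → di = -4.556 cm (virtual image)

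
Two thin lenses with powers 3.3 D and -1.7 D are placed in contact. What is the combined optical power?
P_total = P₁ + P₂ = 1.6 D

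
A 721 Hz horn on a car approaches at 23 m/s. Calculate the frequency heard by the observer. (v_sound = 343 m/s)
f_obs = f·v/(v − v_s) = 772.8 Hz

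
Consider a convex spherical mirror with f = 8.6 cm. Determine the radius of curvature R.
R = 2|f| = 17.2 cm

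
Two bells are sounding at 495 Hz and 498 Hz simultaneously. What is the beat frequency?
3 Hz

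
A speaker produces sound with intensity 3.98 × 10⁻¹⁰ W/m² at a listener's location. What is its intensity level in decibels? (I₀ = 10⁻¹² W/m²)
β = 10·log₁₀(I/I₀) = 26 dB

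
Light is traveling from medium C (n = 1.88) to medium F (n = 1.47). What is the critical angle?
θc = arcsin(n₂/n₁) = 51.44°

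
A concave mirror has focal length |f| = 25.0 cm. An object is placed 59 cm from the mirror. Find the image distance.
f = +25.0 cm (concave); 1/di = 1/f − 1/do → di = 43.38 cm (real image, in front of mirror)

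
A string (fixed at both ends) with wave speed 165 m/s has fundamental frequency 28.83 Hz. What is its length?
L = v/(2f₁) = 2.862 m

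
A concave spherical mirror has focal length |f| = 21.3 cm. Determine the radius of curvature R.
R = 2|f| = 42.6 cm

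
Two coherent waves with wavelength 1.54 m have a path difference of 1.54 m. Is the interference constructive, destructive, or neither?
constructive — path difference = 1λ, a whole number of wavelengths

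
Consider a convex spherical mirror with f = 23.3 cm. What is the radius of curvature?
R = 2|f| = 46.6 cm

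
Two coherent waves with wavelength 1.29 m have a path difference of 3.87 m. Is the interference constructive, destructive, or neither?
constructive — path difference = 3λ, a whole number of wavelengths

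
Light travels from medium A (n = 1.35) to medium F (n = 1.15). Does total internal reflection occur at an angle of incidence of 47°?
θc = arcsin(n₂/n₁) = 58.41°; 47° < θc, so no — the ray refracts.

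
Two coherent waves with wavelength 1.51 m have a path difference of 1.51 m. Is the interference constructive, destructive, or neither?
constructive — path difference = 1λ, a whole number of wavelengths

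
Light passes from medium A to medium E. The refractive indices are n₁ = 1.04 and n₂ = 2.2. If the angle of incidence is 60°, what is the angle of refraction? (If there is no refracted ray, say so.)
sin θ₂ = (n₁/n₂)·sin θ₁ = 0.4094 → θ₂ = 24.17°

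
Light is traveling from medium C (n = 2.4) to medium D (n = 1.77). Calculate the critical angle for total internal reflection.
θc = arcsin(n₂/n₁) = 47.52°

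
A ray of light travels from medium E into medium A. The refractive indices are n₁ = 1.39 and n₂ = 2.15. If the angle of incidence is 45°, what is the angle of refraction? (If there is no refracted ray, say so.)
sin θ₂ = (n₁/n₂)·sin θ₁ = 0.4572 → θ₂ = 27.2°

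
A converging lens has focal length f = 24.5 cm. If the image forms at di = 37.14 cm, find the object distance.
1/do = 1/f − 1/di → do = 71.99 cm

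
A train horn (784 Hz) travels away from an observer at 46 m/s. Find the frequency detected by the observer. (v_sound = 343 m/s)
f_obs = f·v/(v + v_s) = 691.3 Hz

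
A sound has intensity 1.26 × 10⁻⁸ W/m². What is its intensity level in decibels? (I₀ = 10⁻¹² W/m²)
β = 10·log₁₀(I/I₀) = 41 dB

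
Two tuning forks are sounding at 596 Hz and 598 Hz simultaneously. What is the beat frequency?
2 Hz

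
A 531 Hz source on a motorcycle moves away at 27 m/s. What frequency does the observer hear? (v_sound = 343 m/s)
f_obs = f·v/(v + v_s) = 492.3 Hz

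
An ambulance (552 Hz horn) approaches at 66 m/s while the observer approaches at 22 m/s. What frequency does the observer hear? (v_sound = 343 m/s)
f_obs = f·(v + v_o)/(v − v_s) = 727.4 Hz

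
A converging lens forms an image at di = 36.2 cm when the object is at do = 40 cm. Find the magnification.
M = −di/do = -0.905 (inverted image)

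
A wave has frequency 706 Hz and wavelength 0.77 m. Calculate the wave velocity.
v = fλ = 543.6 m/s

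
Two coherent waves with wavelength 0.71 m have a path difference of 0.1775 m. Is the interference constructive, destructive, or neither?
neither (partial) — path difference = 0.25λ, neither a whole number of wavelengths nor an odd multiple of λ/2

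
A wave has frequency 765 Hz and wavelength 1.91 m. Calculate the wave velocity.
v = fλ = 1461 m/s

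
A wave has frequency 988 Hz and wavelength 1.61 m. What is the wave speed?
v = fλ = 1591 m/s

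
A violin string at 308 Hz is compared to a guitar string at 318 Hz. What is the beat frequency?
10 Hz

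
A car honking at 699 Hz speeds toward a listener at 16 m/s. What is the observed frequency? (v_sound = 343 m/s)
f_obs = f·v/(v − v_s) = 733.2 Hz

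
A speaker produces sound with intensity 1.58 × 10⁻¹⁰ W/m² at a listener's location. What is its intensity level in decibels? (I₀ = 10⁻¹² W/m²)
β = 10·log₁₀(I/I₀) = 21.99 dB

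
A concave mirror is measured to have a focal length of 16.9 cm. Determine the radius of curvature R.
R = 2|f| = 33.8 cm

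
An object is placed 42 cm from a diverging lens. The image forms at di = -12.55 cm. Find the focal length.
1/f = 1/do + 1/di → f = -17.9 cm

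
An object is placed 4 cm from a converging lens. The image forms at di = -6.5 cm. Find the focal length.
1/f = 1/do + 1/di → f = 10.4 cm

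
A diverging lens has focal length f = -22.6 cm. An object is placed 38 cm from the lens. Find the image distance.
1/di = 1/f − 1/do → di = -14.17 cm (virtual image)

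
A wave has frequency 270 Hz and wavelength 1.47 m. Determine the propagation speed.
v = fλ = 396.9 m/s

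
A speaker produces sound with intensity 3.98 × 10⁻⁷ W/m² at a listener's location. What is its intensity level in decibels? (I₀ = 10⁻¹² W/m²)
β = 10·log₁₀(I/I₀) = 56 dB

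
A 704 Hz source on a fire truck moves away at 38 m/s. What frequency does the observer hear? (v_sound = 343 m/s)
f_obs = f·v/(v + v_s) = 633.8 Hz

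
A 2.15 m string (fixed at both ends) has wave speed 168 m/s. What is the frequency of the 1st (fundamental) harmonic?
fₙ = nv/(2L) = 39.07 Hz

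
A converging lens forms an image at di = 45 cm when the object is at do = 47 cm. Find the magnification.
M = −di/do = -0.9574 (inverted image)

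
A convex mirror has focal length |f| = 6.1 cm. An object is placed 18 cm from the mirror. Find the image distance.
f = −6.1 cm (convex); 1/di = 1/f − 1/do → di = -4.556 cm (virtual image, behind mirror)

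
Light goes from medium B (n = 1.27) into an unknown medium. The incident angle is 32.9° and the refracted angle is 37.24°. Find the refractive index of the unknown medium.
n₂ = n₁·sin θ₁ / sin θ₂ = 1.14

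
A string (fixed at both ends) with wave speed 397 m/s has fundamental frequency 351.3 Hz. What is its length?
L = v/(2f₁) = 0.565 m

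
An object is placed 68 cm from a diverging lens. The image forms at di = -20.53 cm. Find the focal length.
1/f = 1/do + 1/di → f = -29.41 cm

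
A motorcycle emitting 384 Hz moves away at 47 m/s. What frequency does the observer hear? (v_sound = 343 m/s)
f_obs = f·v/(v + v_s) = 337.7 Hz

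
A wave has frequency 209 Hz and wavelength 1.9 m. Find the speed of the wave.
v = fλ = 397.1 m/s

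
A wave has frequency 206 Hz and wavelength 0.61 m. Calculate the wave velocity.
v = fλ = 125.7 m/s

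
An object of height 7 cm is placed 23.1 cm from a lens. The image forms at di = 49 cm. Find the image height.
hi = (-di/do) × ho = -14.85 cm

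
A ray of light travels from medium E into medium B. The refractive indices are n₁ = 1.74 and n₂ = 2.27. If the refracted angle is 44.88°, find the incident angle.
sin θ₁ = (n₂/n₁)·sin θ₂ → θ₁ = 67.01°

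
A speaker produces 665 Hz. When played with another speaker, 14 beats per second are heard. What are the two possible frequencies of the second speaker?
f₂ = 665 ± 14 Hz → 679 Hz or 651 Hz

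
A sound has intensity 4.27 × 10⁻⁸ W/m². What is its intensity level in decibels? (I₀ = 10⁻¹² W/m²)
β = 10·log₁₀(I/I₀) = 46.3 dB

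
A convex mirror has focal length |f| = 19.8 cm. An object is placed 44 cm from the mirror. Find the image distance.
f = −19.8 cm (convex); 1/di = 1/f − 1/do → di = -13.66 cm (virtual image, behind mirror)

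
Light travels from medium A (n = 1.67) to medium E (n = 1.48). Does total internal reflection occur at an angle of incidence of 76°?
θc = arcsin(n₂/n₁) = 62.4°; 76° > θc, so yes — total internal reflection.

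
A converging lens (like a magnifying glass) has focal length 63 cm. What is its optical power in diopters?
P = 1/f = 1.587 D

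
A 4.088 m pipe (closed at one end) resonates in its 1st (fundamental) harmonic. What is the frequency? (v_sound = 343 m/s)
fₙ = nv/(4L) = 20.98 Hz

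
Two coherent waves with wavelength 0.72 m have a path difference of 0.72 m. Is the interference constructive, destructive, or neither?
constructive — path difference = 1λ, a whole number of wavelengths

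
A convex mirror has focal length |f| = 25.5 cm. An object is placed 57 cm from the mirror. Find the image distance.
f = −25.5 cm (convex); 1/di = 1/f − 1/do → di = -17.62 cm (virtual image, behind mirror)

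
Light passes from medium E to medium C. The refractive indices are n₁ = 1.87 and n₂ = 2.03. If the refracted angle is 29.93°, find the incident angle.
sin θ₁ = (n₂/n₁)·sin θ₂ → θ₁ = 32.79°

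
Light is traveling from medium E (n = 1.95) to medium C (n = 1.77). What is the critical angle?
θc = arcsin(n₂/n₁) = 65.19°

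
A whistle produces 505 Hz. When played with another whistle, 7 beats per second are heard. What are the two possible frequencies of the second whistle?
f₂ = 505 ± 7 Hz → 512 Hz or 498 Hz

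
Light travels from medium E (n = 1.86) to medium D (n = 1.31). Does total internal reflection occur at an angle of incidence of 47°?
θc = arcsin(n₂/n₁) = 44.77°; 47° > θc, so yes — total internal reflection.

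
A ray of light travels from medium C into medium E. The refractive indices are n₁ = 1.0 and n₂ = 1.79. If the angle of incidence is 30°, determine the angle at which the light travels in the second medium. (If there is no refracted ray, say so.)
sin θ₂ = (n₁/n₂)·sin θ₁ = 0.2793 → θ₂ = 16.22°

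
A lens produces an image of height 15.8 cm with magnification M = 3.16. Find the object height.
ho = |hi|/|M| = 5 cm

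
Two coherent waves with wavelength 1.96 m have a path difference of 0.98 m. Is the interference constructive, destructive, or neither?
destructive — path difference = 0.5λ, an odd multiple of λ/2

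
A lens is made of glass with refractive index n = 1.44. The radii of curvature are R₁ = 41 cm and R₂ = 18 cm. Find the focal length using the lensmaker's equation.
1/f = (n − 1)(1/R₁ − 1/R₂) → f = -72.92 cm (diverging lens)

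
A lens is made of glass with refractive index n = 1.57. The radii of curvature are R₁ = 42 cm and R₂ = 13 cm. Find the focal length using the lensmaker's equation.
1/f = (n − 1)(1/R₁ − 1/R₂) → f = -33.03 cm (diverging lens)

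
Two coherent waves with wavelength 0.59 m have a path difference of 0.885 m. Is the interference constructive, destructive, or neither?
destructive — path difference = 1.5λ, an odd multiple of λ/2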